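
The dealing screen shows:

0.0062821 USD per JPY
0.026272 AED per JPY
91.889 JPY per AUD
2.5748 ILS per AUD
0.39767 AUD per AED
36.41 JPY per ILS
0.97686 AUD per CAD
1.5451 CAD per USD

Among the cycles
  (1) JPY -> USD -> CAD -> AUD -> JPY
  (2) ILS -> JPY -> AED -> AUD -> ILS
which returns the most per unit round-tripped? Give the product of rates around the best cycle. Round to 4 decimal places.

(1) 0.0062821 × 1.5451 × 0.97686 × 91.889 = 0.87128
(2) 36.41 × 0.026272 × 0.39767 × 2.5748 = 0.97945
Highest is cycle (2) at 0.9794 (≤1, no arbitrage).

0.9794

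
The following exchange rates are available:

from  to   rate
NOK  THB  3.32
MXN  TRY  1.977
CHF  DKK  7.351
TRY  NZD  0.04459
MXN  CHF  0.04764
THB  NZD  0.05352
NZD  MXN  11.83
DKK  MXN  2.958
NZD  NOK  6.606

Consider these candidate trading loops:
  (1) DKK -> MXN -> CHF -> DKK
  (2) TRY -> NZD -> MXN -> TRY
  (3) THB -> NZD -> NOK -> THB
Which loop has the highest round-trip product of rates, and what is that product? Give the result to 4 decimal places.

(1) 2.958 × 0.04764 × 7.351 = 1.03590
(2) 0.04459 × 11.83 × 1.977 = 1.04287
(3) 0.05352 × 6.606 × 3.32 = 1.17380
Highest is cycle (3) at 1.1738 (>1, arbitrage).

1.1738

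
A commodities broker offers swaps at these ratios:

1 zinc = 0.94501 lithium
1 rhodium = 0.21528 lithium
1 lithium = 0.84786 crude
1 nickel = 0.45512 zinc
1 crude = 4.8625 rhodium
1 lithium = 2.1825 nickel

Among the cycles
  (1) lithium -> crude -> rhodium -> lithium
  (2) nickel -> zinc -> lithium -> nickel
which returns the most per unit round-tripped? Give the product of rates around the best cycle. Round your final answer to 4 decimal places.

(1) 0.84786 × 4.8625 × 0.21528 = 0.88754
(2) 0.45512 × 0.94501 × 2.1825 = 0.93868
Highest is cycle (2) at 0.9387 (≤1, no arbitrage).

0.9387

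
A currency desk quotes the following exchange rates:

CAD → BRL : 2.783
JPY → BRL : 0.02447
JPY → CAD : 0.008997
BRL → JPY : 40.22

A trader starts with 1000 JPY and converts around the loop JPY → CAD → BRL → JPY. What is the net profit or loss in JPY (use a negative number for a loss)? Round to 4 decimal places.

1000 JPY × 0.008997 = 8.997 CAD
8.997 CAD × 2.783 = 25.038651 BRL
25.038651 BRL × 40.22 = 1007.05454322 JPY
Net change: 1007.05454322 − 1000 = 7.05454322 JPY

7.0545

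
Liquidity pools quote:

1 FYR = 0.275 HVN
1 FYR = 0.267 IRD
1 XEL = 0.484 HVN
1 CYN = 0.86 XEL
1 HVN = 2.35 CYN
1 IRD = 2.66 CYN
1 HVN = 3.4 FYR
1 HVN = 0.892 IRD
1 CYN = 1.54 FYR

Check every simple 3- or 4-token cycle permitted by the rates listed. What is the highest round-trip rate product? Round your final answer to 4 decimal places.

CYN→FYR→IRD→CYN: 1.54 × 0.267 × 2.66 = 1.09374
CYN→FYR→HVN→IRD→CYN: 1.54 × 0.275 × 0.892 × 2.66 = 1.00485
CYN→FYR→HVN→CYN: 1.54 × 0.275 × 2.35 = 0.99523
CYN→XEL→HVN→IRD→CYN: 0.86 × 0.484 × 0.892 × 2.66 = 0.98762
CYN→XEL→HVN→CYN: 0.86 × 0.484 × 2.35 = 0.97816
Maximum is CYN→FYR→IRD→CYN at 1.0937; arbitrage exists.

1.0937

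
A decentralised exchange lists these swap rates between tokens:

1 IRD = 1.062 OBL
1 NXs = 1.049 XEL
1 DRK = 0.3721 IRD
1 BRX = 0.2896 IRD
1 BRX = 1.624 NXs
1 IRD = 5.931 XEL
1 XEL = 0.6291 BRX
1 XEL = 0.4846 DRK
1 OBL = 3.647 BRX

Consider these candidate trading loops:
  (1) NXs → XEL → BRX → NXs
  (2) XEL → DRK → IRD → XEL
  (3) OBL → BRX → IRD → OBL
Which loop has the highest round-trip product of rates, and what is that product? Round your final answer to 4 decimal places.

(1) 1.049 × 0.6291 × 1.624 = 1.07172
(2) 0.4846 × 0.3721 × 5.931 = 1.06948
(3) 3.647 × 0.2896 × 1.062 = 1.12165
Highest is cycle (3) at 1.1217 (>1, arbitrage).

1.1217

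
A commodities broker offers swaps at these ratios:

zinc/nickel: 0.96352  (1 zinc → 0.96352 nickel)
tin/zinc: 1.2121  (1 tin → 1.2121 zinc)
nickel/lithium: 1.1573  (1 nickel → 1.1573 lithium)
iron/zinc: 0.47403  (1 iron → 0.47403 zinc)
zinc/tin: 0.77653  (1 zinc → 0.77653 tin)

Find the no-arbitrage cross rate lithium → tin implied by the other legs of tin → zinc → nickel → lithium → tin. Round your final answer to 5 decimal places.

Known legs of the cycle: 1.2121 × 0.96352 × 1.1573 = 1.3515905237216
For no arbitrage the full-cycle product must be 1, so the missing rate is 1 / 1.3515905237216 ≈ 0.7398691.

0.73987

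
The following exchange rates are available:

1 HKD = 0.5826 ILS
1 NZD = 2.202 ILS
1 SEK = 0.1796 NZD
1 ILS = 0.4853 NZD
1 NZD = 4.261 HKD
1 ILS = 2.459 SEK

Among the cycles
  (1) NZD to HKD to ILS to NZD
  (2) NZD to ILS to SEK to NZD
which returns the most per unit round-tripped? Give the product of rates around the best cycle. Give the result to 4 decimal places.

(1) 4.261 × 0.5826 × 0.4853 = 1.20474
(2) 2.202 × 2.459 × 0.1796 = 0.97248
Highest is cycle (1) at 1.2047 (>1, arbitrage).

1.2047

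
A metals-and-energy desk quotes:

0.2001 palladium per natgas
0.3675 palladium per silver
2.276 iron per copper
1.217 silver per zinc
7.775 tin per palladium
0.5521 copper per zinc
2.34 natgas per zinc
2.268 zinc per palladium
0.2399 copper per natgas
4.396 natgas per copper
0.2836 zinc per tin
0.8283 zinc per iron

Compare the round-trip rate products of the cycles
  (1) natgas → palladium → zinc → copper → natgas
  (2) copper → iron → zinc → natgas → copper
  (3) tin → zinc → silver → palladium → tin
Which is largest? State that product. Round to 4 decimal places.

1.1015

(1) 0.2001 × 2.268 × 0.5521 × 4.396 = 1.10145
(2) 2.276 × 0.8283 × 2.34 × 0.2399 = 1.05829
(3) 0.2836 × 1.217 × 0.3675 × 7.775 = 0.98618
Highest is cycle (1) at 1.1015 (>1, arbitrage).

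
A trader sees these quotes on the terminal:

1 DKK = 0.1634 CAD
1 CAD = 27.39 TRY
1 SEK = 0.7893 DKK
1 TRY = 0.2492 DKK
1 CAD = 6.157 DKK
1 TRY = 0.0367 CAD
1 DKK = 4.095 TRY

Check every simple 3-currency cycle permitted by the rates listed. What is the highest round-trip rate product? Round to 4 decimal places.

1.1153

DKK→CAD→TRY→DKK: 0.1634 × 27.39 × 0.2492 = 1.11530
DKK→TRY→CAD→DKK: 4.095 × 0.0367 × 6.157 = 0.92531
Maximum is DKK→CAD→TRY→DKK at 1.1153; arbitrage exists.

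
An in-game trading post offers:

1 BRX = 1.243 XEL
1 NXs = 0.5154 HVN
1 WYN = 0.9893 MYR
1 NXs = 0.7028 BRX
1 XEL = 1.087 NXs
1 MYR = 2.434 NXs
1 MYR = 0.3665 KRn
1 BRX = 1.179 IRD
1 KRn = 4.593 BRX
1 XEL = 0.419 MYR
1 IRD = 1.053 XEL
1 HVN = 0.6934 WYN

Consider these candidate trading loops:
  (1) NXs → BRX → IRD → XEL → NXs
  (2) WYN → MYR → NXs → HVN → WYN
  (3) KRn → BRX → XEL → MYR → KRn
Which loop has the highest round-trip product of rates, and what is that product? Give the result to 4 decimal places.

0.9484

(1) 0.7028 × 1.179 × 1.053 × 1.087 = 0.94843
(2) 0.9893 × 2.434 × 0.5154 × 0.6934 = 0.86055
(3) 4.593 × 1.243 × 0.419 × 0.3665 = 0.87671
Highest is cycle (1) at 0.9484 (≤1, no arbitrage).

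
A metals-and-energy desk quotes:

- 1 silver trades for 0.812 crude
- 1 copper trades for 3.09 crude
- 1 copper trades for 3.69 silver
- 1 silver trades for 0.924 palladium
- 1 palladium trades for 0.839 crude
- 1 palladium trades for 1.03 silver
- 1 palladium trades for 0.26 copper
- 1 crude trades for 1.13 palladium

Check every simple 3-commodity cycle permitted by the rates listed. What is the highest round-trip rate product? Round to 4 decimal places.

0.9451

silver→crude→palladium→silver: 0.812 × 1.13 × 1.03 = 0.94509
palladium→copper→crude→palladium: 0.26 × 3.09 × 1.13 = 0.90784
silver→palladium→copper→silver: 0.924 × 0.26 × 3.69 = 0.88649
Maximum is silver→crude→palladium→silver at 0.9451; no arbitrage — every cycle loses value.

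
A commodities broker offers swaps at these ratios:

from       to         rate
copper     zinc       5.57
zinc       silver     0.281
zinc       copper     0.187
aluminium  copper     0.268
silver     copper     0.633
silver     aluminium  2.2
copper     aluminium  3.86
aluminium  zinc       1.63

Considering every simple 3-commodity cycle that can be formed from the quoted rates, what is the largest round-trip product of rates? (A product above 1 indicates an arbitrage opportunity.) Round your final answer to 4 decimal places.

1.1766

aluminium→zinc→copper→aluminium: 1.63 × 0.187 × 3.86 = 1.17657
aluminium→zinc→silver→aluminium: 1.63 × 0.281 × 2.2 = 1.00767
silver→copper→zinc→silver: 0.633 × 5.57 × 0.281 = 0.99075
Maximum is aluminium→zinc→copper→aluminium at 1.1766; arbitrage exists.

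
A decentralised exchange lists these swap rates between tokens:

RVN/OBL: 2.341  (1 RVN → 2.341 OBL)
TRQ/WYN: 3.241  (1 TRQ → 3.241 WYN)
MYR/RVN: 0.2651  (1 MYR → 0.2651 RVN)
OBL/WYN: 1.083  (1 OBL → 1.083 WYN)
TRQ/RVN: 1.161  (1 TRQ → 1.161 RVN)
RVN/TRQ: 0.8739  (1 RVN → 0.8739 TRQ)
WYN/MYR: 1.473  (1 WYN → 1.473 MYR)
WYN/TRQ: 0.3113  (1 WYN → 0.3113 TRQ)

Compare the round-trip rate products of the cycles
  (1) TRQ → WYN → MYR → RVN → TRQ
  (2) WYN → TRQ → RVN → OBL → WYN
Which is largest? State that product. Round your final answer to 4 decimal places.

1.1060

(1) 3.241 × 1.473 × 0.2651 × 0.8739 = 1.10600
(2) 0.3113 × 1.161 × 2.341 × 1.083 = 0.91631
Highest is cycle (1) at 1.1060 (>1, arbitrage).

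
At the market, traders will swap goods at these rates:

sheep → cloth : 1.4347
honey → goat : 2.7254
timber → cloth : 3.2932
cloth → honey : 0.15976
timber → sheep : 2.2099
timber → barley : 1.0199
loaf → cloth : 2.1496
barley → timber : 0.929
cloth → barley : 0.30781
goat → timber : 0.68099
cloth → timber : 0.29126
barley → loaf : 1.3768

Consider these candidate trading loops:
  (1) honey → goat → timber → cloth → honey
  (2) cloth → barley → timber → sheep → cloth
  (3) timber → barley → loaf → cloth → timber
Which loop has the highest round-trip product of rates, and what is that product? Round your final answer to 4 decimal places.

(1) 2.7254 × 0.68099 × 3.2932 × 0.15976 = 0.97647
(2) 0.30781 × 0.929 × 2.2099 × 1.4347 = 0.90663
(3) 1.0199 × 1.3768 × 2.1496 × 0.29126 = 0.87916
Highest is cycle (1) at 0.9765 (≤1, no arbitrage).

0.9765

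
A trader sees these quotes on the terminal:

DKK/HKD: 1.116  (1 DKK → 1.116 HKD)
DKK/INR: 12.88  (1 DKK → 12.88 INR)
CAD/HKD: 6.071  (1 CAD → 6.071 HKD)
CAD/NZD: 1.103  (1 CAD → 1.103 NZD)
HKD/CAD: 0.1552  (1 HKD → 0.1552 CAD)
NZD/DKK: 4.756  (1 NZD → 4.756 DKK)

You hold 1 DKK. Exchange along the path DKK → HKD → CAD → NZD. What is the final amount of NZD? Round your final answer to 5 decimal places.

0.19104

1 DKK × 1.116 = 1.116 HKD
1.116 HKD × 0.1552 = 0.1732032 CAD
0.1732032 CAD × 1.103 = 0.1910431296 NZD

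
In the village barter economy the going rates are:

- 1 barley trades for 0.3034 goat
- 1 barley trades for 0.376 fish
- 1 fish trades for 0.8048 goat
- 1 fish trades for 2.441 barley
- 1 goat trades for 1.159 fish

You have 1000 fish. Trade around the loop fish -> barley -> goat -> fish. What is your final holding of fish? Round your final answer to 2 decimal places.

858.35

1000 fish × 2.441 = 2441 barley
2441 barley × 0.3034 = 740.5994 goat
740.5994 goat × 1.159 = 858.3547046 fish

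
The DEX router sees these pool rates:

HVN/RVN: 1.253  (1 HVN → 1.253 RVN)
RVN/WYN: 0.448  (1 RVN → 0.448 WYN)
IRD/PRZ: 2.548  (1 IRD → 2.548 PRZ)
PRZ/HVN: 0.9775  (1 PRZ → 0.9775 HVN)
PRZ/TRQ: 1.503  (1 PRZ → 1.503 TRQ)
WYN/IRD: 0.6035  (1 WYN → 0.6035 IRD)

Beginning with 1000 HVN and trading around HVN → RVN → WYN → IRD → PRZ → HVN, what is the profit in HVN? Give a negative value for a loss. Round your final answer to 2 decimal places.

-156.23

1000 HVN × 1.253 = 1253 RVN
1253 RVN × 0.448 = 561.344 WYN
561.344 WYN × 0.6035 = 338.771104 IRD
338.771104 IRD × 2.548 = 863.188772992 PRZ
863.188772992 PRZ × 0.9775 = 843.76702559968 HVN
Net change: 843.76702559968 − 1000 = -156.23297440032 HVN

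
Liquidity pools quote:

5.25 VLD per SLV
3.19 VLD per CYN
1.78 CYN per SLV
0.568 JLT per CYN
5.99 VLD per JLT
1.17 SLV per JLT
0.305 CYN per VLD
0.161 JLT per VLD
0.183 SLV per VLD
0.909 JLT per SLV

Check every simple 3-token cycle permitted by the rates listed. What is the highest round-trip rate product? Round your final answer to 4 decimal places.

1.1829

SLV→CYN→JLT→SLV: 1.78 × 0.568 × 1.17 = 1.18292
SLV→CYN→VLD→SLV: 1.78 × 3.19 × 0.183 = 1.03911
CYN→JLT→VLD→CYN: 0.568 × 5.99 × 0.305 = 1.03771
SLV→JLT→VLD→SLV: 0.909 × 5.99 × 0.183 = 0.99642
SLV→VLD→JLT→SLV: 5.25 × 0.161 × 1.17 = 0.98894
Maximum is SLV→CYN→JLT→SLV at 1.1829; arbitrage exists.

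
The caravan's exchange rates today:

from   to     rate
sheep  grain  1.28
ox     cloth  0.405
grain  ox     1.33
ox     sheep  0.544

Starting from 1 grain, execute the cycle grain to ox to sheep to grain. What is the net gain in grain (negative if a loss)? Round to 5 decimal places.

-0.07389

1 grain × 1.33 = 1.33 ox
1.33 ox × 0.544 = 0.72352 sheep
0.72352 sheep × 1.28 = 0.9261056 grain
Net change: 0.9261056 − 1 = -0.0738944 grain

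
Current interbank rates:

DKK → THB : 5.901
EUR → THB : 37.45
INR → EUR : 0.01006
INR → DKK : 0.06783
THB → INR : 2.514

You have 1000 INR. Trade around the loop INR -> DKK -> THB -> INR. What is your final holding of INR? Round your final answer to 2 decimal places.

1006.27

1000 INR × 0.06783 = 67.83 DKK
67.83 DKK × 5.901 = 400.26483 THB
400.26483 THB × 2.514 = 1006.26578262 INR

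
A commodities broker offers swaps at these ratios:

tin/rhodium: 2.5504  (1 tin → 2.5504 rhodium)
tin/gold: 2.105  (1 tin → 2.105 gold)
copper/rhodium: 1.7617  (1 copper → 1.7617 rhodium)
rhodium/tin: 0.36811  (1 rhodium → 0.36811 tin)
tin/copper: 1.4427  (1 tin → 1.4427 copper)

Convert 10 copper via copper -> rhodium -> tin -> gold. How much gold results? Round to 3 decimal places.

10 copper × 1.7617 = 17.617 rhodium
17.617 rhodium × 0.36811 = 6.48499387 tin
6.48499387 tin × 2.105 = 13.65091209635 gold

13.651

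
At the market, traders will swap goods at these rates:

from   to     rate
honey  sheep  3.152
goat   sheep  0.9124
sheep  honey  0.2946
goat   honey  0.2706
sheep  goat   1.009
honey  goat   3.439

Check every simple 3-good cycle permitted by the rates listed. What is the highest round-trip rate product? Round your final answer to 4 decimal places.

honey→goat→sheep→honey: 3.439 × 0.9124 × 0.2946 = 0.92438
honey→sheep→goat→honey: 3.152 × 1.009 × 0.2706 = 0.86061
Maximum is honey→goat→sheep→honey at 0.9244; no arbitrage — every cycle loses value.

0.9244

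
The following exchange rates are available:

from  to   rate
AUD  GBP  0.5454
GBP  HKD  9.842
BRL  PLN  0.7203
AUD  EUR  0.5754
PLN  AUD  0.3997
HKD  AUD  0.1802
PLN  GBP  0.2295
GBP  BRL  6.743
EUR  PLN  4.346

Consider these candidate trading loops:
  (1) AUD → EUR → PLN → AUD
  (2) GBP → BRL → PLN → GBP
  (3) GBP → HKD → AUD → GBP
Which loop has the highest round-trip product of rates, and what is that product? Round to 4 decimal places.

1.1147

(1) 0.5754 × 4.346 × 0.3997 = 0.99953
(2) 6.743 × 0.7203 × 0.2295 = 1.11468
(3) 9.842 × 0.1802 × 0.5454 = 0.96728
Highest is cycle (2) at 1.1147 (>1, arbitrage).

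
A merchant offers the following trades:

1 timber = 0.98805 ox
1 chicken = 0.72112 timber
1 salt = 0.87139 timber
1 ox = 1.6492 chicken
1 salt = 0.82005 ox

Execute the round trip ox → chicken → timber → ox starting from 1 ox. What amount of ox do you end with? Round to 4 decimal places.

1 ox × 1.6492 = 1.6492 chicken
1.6492 chicken × 0.72112 = 1.189271104 timber
1.189271104 timber × 0.98805 = 1.1750593143072 ox

1.1751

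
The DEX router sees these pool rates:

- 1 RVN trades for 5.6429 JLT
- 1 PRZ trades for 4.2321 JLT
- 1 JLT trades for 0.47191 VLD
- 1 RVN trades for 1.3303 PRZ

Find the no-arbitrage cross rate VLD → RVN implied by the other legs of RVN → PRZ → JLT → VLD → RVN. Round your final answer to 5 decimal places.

Known legs of the cycle: 1.3303 × 4.2321 × 0.47191 = 2.6568356647233
For no arbitrage the full-cycle product must be 1, so the missing rate is 1 / 2.6568356647233 ≈ 0.3763876.

0.37639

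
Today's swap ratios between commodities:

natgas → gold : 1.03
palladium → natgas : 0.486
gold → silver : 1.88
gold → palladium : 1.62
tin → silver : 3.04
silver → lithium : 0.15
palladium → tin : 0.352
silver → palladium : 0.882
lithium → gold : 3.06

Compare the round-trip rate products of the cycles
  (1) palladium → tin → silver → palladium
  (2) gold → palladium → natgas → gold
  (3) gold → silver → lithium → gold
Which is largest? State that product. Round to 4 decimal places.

(1) 0.352 × 3.04 × 0.882 = 0.94381
(2) 1.62 × 0.486 × 1.03 = 0.81094
(3) 1.88 × 0.15 × 3.06 = 0.86292
Highest is cycle (1) at 0.9438 (≤1, no arbitrage).

0.9438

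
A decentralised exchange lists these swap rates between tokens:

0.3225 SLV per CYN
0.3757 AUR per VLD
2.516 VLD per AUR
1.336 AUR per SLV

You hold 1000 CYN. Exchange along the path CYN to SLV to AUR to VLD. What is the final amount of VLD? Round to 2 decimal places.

1084.04

1000 CYN × 0.3225 = 322.5 SLV
322.5 SLV × 1.336 = 430.86 AUR
430.86 AUR × 2.516 = 1084.04376 VLD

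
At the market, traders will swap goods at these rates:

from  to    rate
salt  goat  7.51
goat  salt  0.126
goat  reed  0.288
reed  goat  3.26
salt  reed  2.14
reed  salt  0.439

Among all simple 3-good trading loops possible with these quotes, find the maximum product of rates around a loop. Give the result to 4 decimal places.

0.9495

reed→salt→goat→reed: 0.439 × 7.51 × 0.288 = 0.94950
reed→goat→salt→reed: 3.26 × 0.126 × 2.14 = 0.87903
Maximum is reed→salt→goat→reed at 0.9495; no arbitrage — every cycle loses value.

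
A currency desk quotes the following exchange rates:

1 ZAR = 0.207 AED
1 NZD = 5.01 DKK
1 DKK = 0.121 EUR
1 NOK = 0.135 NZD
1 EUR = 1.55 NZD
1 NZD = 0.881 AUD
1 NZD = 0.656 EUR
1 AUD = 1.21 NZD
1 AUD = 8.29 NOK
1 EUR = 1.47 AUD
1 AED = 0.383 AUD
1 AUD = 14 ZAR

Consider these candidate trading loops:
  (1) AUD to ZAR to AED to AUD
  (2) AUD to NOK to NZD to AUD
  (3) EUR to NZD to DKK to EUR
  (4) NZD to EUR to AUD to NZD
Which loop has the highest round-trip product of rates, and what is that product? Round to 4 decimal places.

1.1668

(1) 14 × 0.207 × 0.383 = 1.10993
(2) 8.29 × 0.135 × 0.881 = 0.98597
(3) 1.55 × 5.01 × 0.121 = 0.93963
(4) 0.656 × 1.47 × 1.21 = 1.16683
Highest is cycle (4) at 1.1668 (>1, arbitrage).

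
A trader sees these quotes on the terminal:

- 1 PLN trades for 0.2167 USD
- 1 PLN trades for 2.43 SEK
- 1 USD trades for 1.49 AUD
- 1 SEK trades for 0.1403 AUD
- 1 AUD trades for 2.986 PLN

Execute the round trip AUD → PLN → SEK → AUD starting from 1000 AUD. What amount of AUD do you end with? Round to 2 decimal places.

1000 AUD × 2.986 = 2986 PLN
2986 PLN × 2.43 = 7255.98 SEK
7255.98 SEK × 0.1403 = 1018.013994 AUD

1018.01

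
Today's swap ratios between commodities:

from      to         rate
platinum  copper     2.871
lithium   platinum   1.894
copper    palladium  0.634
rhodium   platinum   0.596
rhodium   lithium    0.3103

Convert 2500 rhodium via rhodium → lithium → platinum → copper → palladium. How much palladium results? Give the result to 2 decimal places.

2500 rhodium × 0.3103 = 775.75 lithium
775.75 lithium × 1.894 = 1469.2705 platinum
1469.2705 platinum × 2.871 = 4218.2756055 copper
4218.2756055 copper × 0.634 = 2674.386733887 palladium

2674.39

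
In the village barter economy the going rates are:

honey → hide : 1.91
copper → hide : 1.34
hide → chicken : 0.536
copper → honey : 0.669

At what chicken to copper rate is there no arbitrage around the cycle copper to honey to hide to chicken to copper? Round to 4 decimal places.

Known legs of the cycle: 0.669 × 1.91 × 0.536 = 0.68489544
For no arbitrage the full-cycle product must be 1, so the missing rate is 1 / 0.68489544 ≈ 1.460077.

1.4601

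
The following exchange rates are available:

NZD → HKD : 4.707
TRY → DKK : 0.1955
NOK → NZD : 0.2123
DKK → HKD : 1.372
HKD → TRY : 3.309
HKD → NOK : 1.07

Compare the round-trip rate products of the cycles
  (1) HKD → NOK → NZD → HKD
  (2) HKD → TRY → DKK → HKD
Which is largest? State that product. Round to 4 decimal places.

(1) 1.07 × 0.2123 × 4.707 = 1.06925
(2) 3.309 × 0.1955 × 1.372 = 0.88756
Highest is cycle (1) at 1.0692 (>1, arbitrage).

1.0692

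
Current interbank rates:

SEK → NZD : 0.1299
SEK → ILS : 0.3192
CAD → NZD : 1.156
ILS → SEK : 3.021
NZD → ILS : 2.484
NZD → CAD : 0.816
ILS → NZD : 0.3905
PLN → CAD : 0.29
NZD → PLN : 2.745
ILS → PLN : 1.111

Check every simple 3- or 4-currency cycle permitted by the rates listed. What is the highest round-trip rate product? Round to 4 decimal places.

0.9748

ILS→SEK→NZD→ILS: 3.021 × 0.1299 × 2.484 = 0.97479
PLN→CAD→NZD→ILS→PLN: 0.29 × 1.156 × 2.484 × 1.111 = 0.92517
PLN→CAD→NZD→PLN: 0.29 × 1.156 × 2.745 = 0.92023
Maximum is ILS→SEK→NZD→ILS at 0.9748; no arbitrage — every cycle loses value.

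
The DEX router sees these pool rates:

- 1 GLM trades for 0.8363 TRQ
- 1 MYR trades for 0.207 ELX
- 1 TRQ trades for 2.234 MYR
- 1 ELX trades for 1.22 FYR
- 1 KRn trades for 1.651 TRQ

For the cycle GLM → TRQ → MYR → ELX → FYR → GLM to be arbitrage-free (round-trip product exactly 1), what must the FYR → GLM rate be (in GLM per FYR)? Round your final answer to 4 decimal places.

Known legs of the cycle: 0.8363 × 2.234 × 0.207 × 1.22 = 0.471819017268
For no arbitrage the full-cycle product must be 1, so the missing rate is 1 / 0.471819017268 ≈ 2.119457.

2.1195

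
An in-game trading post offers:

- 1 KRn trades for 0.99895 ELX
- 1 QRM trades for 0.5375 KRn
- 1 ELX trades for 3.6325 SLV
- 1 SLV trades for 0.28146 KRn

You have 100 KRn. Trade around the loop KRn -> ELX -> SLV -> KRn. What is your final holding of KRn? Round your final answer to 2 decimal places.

100 KRn × 0.99895 = 99.895 ELX
99.895 ELX × 3.6325 = 362.8685875 SLV
362.8685875 SLV × 0.28146 = 102.13299263775 KRn

102.13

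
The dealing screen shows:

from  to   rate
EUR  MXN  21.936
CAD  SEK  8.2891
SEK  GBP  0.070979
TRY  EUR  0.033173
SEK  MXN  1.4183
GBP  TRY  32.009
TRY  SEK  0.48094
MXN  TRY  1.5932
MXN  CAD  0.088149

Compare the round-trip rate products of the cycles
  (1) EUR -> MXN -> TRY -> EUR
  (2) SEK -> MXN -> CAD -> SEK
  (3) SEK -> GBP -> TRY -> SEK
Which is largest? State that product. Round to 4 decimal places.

(1) 21.936 × 1.5932 × 0.033173 = 1.15934
(2) 1.4183 × 0.088149 × 8.2891 = 1.03632
(3) 0.070979 × 32.009 × 0.48094 = 1.09268
Highest is cycle (1) at 1.1593 (>1, arbitrage).

1.1593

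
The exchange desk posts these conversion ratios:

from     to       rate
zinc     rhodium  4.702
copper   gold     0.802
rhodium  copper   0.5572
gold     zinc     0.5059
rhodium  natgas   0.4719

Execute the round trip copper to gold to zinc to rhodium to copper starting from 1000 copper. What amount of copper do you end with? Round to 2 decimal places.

1000 copper × 0.802 = 802 gold
802 gold × 0.5059 = 405.7318 zinc
405.7318 zinc × 4.702 = 1907.7509236 rhodium
1907.7509236 rhodium × 0.5572 = 1062.99881462992 copper

1063.00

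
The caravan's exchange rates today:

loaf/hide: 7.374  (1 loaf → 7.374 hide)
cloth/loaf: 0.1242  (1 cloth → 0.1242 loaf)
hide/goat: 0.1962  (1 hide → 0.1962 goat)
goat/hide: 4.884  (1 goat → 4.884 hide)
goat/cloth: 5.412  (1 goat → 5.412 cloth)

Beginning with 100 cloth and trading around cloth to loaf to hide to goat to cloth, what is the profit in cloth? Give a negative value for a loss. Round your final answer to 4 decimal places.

100 cloth × 0.1242 = 12.42 loaf
12.42 loaf × 7.374 = 91.58508 hide
91.58508 hide × 0.1962 = 17.968992696 goat
17.968992696 goat × 5.412 = 97.248188470752 cloth
Net change: 97.248188470752 − 100 = -2.751811529248 cloth

-2.7518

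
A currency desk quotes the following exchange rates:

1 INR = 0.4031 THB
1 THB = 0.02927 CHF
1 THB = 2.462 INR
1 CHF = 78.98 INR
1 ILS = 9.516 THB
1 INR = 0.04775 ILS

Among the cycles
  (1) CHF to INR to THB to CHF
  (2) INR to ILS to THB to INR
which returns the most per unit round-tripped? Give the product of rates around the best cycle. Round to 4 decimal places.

1.1187

(1) 78.98 × 0.4031 × 0.02927 = 0.93186
(2) 0.04775 × 9.516 × 2.462 = 1.11871
Highest is cycle (2) at 1.1187 (>1, arbitrage).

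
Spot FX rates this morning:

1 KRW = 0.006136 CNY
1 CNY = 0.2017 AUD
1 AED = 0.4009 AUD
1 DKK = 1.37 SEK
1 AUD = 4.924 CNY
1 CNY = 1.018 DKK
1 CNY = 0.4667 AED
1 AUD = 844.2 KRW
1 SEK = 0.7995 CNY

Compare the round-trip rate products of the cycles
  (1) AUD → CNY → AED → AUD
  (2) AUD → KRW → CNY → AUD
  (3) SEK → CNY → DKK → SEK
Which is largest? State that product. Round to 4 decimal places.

(1) 4.924 × 0.4667 × 0.4009 = 0.92128
(2) 844.2 × 0.006136 × 0.2017 = 1.04481
(3) 0.7995 × 1.018 × 1.37 = 1.11503
Highest is cycle (3) at 1.1150 (>1, arbitrage).

1.1150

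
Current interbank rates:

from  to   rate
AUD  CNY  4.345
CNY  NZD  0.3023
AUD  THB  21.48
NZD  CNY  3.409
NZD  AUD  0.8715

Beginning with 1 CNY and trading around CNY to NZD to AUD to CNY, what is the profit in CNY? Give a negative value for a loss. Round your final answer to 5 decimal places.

0.14471

1 CNY × 0.3023 = 0.3023 NZD
0.3023 NZD × 0.8715 = 0.26345445 AUD
0.26345445 AUD × 4.345 = 1.14470958525 CNY
Net change: 1.14470958525 − 1 = 0.14470958525 CNY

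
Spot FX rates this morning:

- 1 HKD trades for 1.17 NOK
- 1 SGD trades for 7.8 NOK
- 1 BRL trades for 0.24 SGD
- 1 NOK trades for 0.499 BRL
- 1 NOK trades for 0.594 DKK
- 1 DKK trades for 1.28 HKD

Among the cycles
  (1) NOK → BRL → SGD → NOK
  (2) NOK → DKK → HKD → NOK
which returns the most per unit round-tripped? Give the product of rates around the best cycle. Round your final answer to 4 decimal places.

0.9341

(1) 0.499 × 0.24 × 7.8 = 0.93413
(2) 0.594 × 1.28 × 1.17 = 0.88957
Highest is cycle (1) at 0.9341 (≤1, no arbitrage).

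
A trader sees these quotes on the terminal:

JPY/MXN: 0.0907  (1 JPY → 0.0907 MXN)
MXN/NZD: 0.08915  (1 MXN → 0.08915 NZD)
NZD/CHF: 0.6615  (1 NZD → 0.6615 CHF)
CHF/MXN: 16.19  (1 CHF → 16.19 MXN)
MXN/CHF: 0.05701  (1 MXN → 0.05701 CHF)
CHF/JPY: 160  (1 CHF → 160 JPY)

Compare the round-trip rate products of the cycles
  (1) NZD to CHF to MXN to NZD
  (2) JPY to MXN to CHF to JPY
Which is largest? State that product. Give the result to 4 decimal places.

0.9548

(1) 0.6615 × 16.19 × 0.08915 = 0.95477
(2) 0.0907 × 0.05701 × 160 = 0.82733
Highest is cycle (1) at 0.9548 (≤1, no arbitrage).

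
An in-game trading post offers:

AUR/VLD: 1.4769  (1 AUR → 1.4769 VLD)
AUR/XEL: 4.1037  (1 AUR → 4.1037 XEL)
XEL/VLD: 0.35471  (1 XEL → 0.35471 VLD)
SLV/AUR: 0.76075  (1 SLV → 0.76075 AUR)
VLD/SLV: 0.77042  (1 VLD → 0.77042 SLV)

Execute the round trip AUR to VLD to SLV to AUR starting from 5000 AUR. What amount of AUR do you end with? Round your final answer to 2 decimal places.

4328.03

5000 AUR × 1.4769 = 7384.5 VLD
7384.5 VLD × 0.77042 = 5689.16649 SLV
5689.16649 SLV × 0.76075 = 4328.0334072675 AUR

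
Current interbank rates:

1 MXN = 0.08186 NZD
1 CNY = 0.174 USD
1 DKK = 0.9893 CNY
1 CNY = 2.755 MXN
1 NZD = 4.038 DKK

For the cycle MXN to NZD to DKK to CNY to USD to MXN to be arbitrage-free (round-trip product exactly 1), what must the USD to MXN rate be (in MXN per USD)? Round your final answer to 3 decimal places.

Known legs of the cycle: 0.08186 × 4.038 × 0.9893 × 0.174 = 0.056900399063976
For no arbitrage the full-cycle product must be 1, so the missing rate is 1 / 0.056900399063976 ≈ 17.57457.

17.575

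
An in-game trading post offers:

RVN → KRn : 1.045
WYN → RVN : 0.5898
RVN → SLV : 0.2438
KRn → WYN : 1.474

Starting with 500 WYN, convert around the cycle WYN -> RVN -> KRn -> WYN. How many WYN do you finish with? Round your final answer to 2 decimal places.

454.24

500 WYN × 0.5898 = 294.9 RVN
294.9 RVN × 1.045 = 308.1705 KRn
308.1705 KRn × 1.474 = 454.243317 WYN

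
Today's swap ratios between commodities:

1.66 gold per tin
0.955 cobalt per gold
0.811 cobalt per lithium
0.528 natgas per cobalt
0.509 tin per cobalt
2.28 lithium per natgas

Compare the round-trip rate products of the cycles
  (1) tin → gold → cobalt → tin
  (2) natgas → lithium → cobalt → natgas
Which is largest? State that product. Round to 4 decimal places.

0.9763

(1) 1.66 × 0.955 × 0.509 = 0.80692
(2) 2.28 × 0.811 × 0.528 = 0.97631
Highest is cycle (2) at 0.9763 (≤1, no arbitrage).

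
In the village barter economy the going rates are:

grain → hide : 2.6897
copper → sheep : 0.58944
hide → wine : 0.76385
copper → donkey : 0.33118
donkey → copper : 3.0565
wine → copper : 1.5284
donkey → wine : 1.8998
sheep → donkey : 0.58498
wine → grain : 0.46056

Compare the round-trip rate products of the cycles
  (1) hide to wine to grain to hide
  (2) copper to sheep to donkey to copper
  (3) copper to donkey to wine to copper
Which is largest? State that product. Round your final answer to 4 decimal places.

(1) 0.76385 × 0.46056 × 2.6897 = 0.94623
(2) 0.58944 × 0.58498 × 3.0565 = 1.05391
(3) 0.33118 × 1.8998 × 1.5284 = 0.96163
Highest is cycle (2) at 1.0539 (>1, arbitrage).

1.0539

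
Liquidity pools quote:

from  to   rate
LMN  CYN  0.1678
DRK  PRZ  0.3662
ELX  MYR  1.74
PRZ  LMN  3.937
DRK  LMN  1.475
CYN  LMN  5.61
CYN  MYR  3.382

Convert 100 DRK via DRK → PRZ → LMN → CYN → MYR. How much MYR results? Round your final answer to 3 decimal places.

100 DRK × 0.3662 = 36.62 PRZ
36.62 PRZ × 3.937 = 144.17294 LMN
144.17294 LMN × 0.1678 = 24.192219332 CYN
24.192219332 CYN × 3.382 = 81.818085780824 MYR

81.818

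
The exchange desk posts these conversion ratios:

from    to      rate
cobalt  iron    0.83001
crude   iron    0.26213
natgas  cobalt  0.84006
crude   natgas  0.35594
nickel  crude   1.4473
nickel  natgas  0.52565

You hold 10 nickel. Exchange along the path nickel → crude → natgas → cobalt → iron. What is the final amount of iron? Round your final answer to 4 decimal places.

10 nickel × 1.4473 = 14.473 crude
14.473 crude × 0.35594 = 5.15151962 natgas
5.15151962 natgas × 0.84006 = 4.3275855719772 cobalt
4.3275855719772 cobalt × 0.83001 = 3.591939300596795772 iron

3.5919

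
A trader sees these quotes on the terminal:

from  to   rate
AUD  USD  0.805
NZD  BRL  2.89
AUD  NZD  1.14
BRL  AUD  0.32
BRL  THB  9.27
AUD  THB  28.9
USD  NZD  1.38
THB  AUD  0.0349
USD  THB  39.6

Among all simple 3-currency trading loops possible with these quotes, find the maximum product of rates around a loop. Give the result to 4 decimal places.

1.1125

AUD→USD→THB→AUD: 0.805 × 39.6 × 0.0349 = 1.11254
BRL→AUD→NZD→BRL: 0.32 × 1.14 × 2.89 = 1.05427
Maximum is AUD→USD→THB→AUD at 1.1125; arbitrage exists.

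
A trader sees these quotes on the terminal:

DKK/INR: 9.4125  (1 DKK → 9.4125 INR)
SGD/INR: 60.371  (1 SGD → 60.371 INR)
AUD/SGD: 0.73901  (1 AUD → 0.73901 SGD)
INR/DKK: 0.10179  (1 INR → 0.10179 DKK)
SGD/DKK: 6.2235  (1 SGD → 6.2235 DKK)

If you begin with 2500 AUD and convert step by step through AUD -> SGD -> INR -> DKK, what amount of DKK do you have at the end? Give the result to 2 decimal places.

11353.34

2500 AUD × 0.73901 = 1847.525 SGD
1847.525 SGD × 60.371 = 111536.931775 INR
111536.931775 INR × 0.10179 = 11353.34428537725 DKK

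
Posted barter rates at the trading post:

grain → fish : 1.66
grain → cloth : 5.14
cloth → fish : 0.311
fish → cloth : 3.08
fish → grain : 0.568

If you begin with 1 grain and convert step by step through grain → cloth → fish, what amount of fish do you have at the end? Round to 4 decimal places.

1 grain × 5.14 = 5.14 cloth
5.14 cloth × 0.311 = 1.59854 fish

1.5985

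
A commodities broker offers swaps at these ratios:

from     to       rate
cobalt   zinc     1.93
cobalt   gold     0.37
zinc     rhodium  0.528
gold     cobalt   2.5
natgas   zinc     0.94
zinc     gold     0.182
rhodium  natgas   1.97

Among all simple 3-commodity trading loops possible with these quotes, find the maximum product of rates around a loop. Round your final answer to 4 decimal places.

0.9778

rhodium→natgas→zinc→rhodium: 1.97 × 0.94 × 0.528 = 0.97775
gold→cobalt→zinc→gold: 2.5 × 1.93 × 0.182 = 0.87815
Maximum is rhodium→natgas→zinc→rhodium at 0.9778; no arbitrage — every cycle loses value.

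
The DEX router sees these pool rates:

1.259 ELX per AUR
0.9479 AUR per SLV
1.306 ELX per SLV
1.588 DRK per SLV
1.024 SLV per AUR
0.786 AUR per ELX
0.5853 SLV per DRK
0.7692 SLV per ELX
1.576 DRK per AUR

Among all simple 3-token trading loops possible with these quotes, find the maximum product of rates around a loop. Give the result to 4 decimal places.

AUR→SLV→ELX→AUR: 1.024 × 1.306 × 0.786 = 1.05115
AUR→ELX→SLV→AUR: 1.259 × 0.7692 × 0.9479 = 0.91797
AUR→DRK→SLV→AUR: 1.576 × 0.5853 × 0.9479 = 0.87437
Maximum is AUR→SLV→ELX→AUR at 1.0512; arbitrage exists.

1.0512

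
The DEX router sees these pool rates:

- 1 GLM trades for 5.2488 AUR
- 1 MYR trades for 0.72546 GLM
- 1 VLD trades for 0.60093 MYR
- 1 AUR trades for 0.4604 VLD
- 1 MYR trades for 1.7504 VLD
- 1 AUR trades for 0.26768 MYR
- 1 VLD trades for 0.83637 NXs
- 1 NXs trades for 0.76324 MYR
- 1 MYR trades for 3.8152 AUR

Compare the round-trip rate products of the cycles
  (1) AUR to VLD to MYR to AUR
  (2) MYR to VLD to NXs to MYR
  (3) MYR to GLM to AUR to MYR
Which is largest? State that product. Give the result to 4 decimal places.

(1) 0.4604 × 0.60093 × 3.8152 = 1.05554
(2) 1.7504 × 0.83637 × 0.76324 = 1.11737
(3) 0.72546 × 5.2488 × 0.26768 = 1.01927
Highest is cycle (2) at 1.1174 (>1, arbitrage).

1.1174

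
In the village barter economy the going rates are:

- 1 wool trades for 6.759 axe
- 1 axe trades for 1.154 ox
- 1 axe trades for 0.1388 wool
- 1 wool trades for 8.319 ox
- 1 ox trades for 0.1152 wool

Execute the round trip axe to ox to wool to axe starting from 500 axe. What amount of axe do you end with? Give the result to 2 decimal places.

500 axe × 1.154 = 577 ox
577 ox × 0.1152 = 66.4704 wool
66.4704 wool × 6.759 = 449.2734336 axe

449.27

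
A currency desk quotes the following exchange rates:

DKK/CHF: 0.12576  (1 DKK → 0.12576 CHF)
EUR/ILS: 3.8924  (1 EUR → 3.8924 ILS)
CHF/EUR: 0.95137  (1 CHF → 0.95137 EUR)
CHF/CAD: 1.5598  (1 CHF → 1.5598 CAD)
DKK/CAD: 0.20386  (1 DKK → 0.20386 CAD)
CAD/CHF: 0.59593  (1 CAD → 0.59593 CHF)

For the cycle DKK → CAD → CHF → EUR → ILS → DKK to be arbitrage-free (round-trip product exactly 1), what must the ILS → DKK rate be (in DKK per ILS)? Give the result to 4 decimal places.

2.2228

Known legs of the cycle: 0.20386 × 0.59593 × 0.95137 × 3.8924 = 0.4498774090277960024
For no arbitrage the full-cycle product must be 1, so the missing rate is 1 / 0.4498774090277960024 ≈ 2.222828.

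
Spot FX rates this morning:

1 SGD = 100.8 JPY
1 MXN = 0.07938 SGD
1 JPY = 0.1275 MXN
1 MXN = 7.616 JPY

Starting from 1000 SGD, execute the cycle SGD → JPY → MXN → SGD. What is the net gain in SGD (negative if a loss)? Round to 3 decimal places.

20.192

1000 SGD × 100.8 = 100800 JPY
100800 JPY × 0.1275 = 12852 MXN
12852 MXN × 0.07938 = 1020.19176 SGD
Net change: 1020.19176 − 1000 = 20.19176 SGD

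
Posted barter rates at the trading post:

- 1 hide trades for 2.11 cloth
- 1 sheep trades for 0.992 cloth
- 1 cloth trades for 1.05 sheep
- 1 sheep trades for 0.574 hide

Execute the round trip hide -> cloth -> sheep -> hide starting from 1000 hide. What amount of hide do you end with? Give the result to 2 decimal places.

1000 hide × 2.11 = 2110 cloth
2110 cloth × 1.05 = 2215.5 sheep
2215.5 sheep × 0.574 = 1271.697 hide

1271.70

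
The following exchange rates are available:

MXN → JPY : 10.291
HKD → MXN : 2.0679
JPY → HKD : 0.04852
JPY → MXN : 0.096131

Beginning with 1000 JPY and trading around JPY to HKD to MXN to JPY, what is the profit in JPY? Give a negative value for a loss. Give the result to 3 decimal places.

1000 JPY × 0.04852 = 48.52 HKD
48.52 HKD × 2.0679 = 100.334508 MXN
100.334508 MXN × 10.291 = 1032.542421828 JPY
Net change: 1032.542421828 − 1000 = 32.542421828 JPY

32.542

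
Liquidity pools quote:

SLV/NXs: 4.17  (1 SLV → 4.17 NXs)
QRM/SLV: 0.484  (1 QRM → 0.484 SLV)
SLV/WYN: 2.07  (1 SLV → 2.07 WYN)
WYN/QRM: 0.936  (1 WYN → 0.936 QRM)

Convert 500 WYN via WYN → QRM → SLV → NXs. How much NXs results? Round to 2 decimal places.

500 WYN × 0.936 = 468 QRM
468 QRM × 0.484 = 226.512 SLV
226.512 SLV × 4.17 = 944.55504 NXs

944.56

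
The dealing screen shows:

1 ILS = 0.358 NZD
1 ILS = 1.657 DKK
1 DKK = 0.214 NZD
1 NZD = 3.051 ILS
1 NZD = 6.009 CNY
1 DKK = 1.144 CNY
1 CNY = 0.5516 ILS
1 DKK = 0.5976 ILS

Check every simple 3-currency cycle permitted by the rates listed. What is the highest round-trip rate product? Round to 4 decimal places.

ILS→NZD→CNY→ILS: 0.358 × 6.009 × 0.5516 = 1.18661
ILS→DKK→NZD→ILS: 1.657 × 0.214 × 3.051 = 1.08188
ILS→DKK→CNY→ILS: 1.657 × 1.144 × 0.5516 = 1.04562
Maximum is ILS→NZD→CNY→ILS at 1.1866; arbitrage exists.

1.1866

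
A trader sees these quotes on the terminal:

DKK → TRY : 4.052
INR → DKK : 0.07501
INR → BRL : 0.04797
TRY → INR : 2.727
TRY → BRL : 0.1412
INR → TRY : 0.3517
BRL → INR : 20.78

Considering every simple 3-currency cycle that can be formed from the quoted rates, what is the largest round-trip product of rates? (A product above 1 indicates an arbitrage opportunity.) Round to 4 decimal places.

TRY→BRL→INR→TRY: 0.1412 × 20.78 × 0.3517 = 1.03194
TRY→INR→DKK→TRY: 2.727 × 0.07501 × 4.052 = 0.82885
Maximum is TRY→BRL→INR→TRY at 1.0319; arbitrage exists.

1.0319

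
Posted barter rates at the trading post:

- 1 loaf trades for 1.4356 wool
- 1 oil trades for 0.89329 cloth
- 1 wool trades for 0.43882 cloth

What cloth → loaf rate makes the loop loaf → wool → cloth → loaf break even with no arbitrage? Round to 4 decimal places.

Known legs of the cycle: 1.4356 × 0.43882 = 0.629969992
For no arbitrage the full-cycle product must be 1, so the missing rate is 1 / 0.629969992 ≈ 1.587377.

1.5874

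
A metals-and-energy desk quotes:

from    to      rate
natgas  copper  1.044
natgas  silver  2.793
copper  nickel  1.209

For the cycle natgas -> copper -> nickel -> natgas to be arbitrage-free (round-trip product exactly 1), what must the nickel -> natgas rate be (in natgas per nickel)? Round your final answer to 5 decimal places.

0.79227

Known legs of the cycle: 1.044 × 1.209 = 1.262196
For no arbitrage the full-cycle product must be 1, so the missing rate is 1 / 1.262196 ≈ 0.7922700.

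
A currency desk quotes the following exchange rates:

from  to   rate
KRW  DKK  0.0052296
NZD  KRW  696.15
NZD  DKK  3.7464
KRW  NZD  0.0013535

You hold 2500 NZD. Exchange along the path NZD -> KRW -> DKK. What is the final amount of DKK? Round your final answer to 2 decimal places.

2500 NZD × 696.15 = 1740375 KRW
1740375 KRW × 0.0052296 = 9101.4651 DKK

9101.47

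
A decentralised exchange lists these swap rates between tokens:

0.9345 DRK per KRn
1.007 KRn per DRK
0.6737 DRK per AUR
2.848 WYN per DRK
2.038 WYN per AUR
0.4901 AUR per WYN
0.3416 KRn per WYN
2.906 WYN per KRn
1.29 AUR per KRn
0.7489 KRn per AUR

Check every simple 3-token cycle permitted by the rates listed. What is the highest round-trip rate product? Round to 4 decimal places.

1.0666

KRn→WYN→AUR→KRn: 2.906 × 0.4901 × 0.7489 = 1.06661
WYN→AUR→DRK→WYN: 0.4901 × 0.6737 × 2.848 = 0.94035
KRn→DRK→WYN→KRn: 0.9345 × 2.848 × 0.3416 = 0.90915
KRn→AUR→WYN→KRn: 1.29 × 2.038 × 0.3416 = 0.89807
KRn→AUR→DRK→KRn: 1.29 × 0.6737 × 1.007 = 0.87516
Maximum is KRn→WYN→AUR→KRn at 1.0666; arbitrage exists.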